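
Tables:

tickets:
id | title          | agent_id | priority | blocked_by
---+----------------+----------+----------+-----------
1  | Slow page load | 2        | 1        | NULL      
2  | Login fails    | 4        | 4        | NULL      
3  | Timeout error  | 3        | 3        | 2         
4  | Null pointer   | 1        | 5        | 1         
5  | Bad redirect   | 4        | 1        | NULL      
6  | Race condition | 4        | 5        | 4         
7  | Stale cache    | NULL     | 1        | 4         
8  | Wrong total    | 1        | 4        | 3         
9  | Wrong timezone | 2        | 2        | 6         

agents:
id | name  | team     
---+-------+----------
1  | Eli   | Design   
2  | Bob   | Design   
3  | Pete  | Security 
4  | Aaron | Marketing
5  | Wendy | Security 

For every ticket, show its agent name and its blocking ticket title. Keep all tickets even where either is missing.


Two LEFT JOINs from the same base table tickets: one to agents via agent_id, one to tickets itself via blocked_by. Both are LEFT so every ticket is preserved.
Match against agents:
  - ticket 1 (Slow page load): agent_id=2 -> matches Bob
  - ticket 2 (Login fails): agent_id=4 -> matches Aaron
  - ticket 3 (Timeout error): agent_id=3 -> matches Pete
  - ticket 4 (Null pointer): agent_id=1 -> matches Eli
  - ticket 5 (Bad redirect): agent_id=4 -> matches Aaron
  - ticket 6 (Race condition): agent_id=4 -> matches Aaron
  - ticket 7 (Stale cache): agent_id=NULL, no match -> kept with NULL
  - ticket 8 (Wrong total): agent_id=1 -> matches Eli
  - ticket 9 (Wrong timezone): agent_id=2 -> matches Bob
Match against tickets (self):
  - ticket 1 (Slow page load): blocked_by=NULL -> NULL
  - ticket 2 (Login fails): blocked_by=NULL -> NULL
  - ticket 3 (Timeout error): blocked_by=2 -> Login fails
  - ticket 4 (Null pointer): blocked_by=1 -> Slow page load
  - ticket 5 (Bad redirect): blocked_by=NULL -> NULL
  - ticket 6 (Race condition): blocked_by=4 -> Null pointer
  - ticket 7 (Stale cache): blocked_by=4 -> Null pointer
  - ticket 8 (Wrong total): blocked_by=3 -> Timeout error
  - ticket 9 (Wrong timezone): blocked_by=6 -> Race condition

SQL:
SELECT a.title, b.name AS agent, c.title AS blocked_by
FROM tickets a
LEFT JOIN agents b ON a.agent_id = b.id
LEFT JOIN tickets c ON a.blocked_by = c.id

Result:
title          | agent | blocked_by    
---------------+-------+---------------
Slow page load | Bob   | NULL          
Login fails    | Aaron | NULL          
Timeout error  | Pete  | Login fails   
Null pointer   | Eli   | Slow page load
Bad redirect   | Aaron | NULL          
Race condition | Aaron | Null pointer  
Stale cache    | NULL  | Null pointer  
Wrong total    | Eli   | Timeout error 
Wrong timezone | Bob   | Race condition


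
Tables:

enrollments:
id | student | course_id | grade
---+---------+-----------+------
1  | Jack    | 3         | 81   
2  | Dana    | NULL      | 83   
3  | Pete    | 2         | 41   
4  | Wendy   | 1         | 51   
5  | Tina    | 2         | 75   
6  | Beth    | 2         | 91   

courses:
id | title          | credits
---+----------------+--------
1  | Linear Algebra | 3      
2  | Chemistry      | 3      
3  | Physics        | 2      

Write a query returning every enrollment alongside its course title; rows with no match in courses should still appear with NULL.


LEFT JOIN keeps every row from enrollments (the left table); where course_id has no match in courses, the course columns become NULL. Walk through each enrollment:
  - enrollment 1 (Jack): course_id=3 -> matches Physics
  - enrollment 2 (Dana): course_id=NULL, no match -> kept with NULL
  - enrollment 3 (Pete): course_id=2 -> matches Chemistry
  - enrollment 4 (Wendy): course_id=1 -> matches Linear Algebra
  - enrollment 5 (Tina): course_id=2 -> matches Chemistry
  - enrollment 6 (Beth): course_id=2 -> matches Chemistry
All 6 rows appear; 1 has NULL course.

SQL:
SELECT a.student, b.title AS course
FROM enrollments a
LEFT JOIN courses b ON a.course_id = b.id

Result:
student | course        
--------+---------------
Jack    | Physics       
Dana    | NULL          
Pete    | Chemistry     
Wendy   | Linear Algebra
Tina    | Chemistry     
Beth    | Chemistry     


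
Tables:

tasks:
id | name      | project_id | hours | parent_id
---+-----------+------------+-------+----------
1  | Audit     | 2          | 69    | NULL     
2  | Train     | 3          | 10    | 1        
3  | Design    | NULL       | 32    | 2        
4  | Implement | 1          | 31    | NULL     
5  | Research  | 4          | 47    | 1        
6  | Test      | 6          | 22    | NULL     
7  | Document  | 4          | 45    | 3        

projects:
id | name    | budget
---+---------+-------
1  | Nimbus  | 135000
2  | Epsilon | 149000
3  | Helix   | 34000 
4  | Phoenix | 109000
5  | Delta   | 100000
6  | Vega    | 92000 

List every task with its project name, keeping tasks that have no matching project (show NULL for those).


LEFT JOIN keeps every row from tasks (the left table); where project_id has no match in projects, the project columns become NULL. Walk through each task:
  - task 1 (Audit): project_id=2 -> matches Epsilon
  - task 2 (Train): project_id=3 -> matches Helix
  - task 3 (Design): project_id=NULL, no match -> kept with NULL
  - task 4 (Implement): project_id=1 -> matches Nimbus
  - task 5 (Research): project_id=4 -> matches Phoenix
  - task 6 (Test): project_id=6 -> matches Vega
  - task 7 (Document): project_id=4 -> matches Phoenix
All 7 rows appear; 1 has NULL project.

SQL:
SELECT a.name, b.name AS project
FROM tasks a
LEFT JOIN projects b ON a.project_id = b.id

Result:
name      | project
----------+--------
Audit     | Epsilon
Train     | Helix  
Design    | NULL   
Implement | Nimbus 
Research  | Phoenix
Test      | Vega   
Document  | Phoenix


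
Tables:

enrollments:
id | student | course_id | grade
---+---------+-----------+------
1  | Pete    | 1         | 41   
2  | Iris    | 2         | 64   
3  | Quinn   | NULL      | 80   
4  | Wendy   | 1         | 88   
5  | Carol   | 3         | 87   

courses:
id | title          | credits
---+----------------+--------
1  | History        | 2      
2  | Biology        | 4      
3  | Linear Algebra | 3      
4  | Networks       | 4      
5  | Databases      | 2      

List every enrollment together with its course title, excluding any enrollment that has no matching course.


INNER JOIN keeps only enrollments rows whose course_id matches an id in courses. Walk through each enrollment:
  - enrollment 1 (Pete): course_id=1 -> matches History
  - enrollment 2 (Iris): course_id=2 -> matches Biology
  - enrollment 3 (Quinn): course_id=NULL, no match -> dropped
  - enrollment 4 (Wendy): course_id=1 -> matches History
  - enrollment 5 (Carol): course_id=3 -> matches Linear Algebra
So 1 of 5 rows is dropped.

SQL:
SELECT a.student, b.title AS course
FROM enrollments a
INNER JOIN courses b ON a.course_id = b.id

Result:
student | course        
--------+---------------
Pete    | History       
Iris    | Biology       
Wendy   | History       
Carol   | Linear Algebra


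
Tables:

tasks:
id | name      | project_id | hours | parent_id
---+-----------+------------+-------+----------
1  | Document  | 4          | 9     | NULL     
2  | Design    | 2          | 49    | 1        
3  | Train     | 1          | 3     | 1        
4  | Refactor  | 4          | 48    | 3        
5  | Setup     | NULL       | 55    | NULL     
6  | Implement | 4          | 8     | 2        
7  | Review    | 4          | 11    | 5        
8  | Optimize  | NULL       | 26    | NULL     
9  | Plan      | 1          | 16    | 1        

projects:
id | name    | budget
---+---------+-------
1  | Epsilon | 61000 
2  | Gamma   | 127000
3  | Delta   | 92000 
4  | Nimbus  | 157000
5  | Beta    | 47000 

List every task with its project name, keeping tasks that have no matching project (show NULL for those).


LEFT JOIN keeps every row from tasks (the left table); where project_id has no match in projects, the project columns become NULL. Walk through each task:
  - task 1 (Document): project_id=4 -> matches Nimbus
  - task 2 (Design): project_id=2 -> matches Gamma
  - task 3 (Train): project_id=1 -> matches Epsilon
  - task 4 (Refactor): project_id=4 -> matches Nimbus
  - task 5 (Setup): project_id=NULL, no match -> kept with NULL
  - task 6 (Implement): project_id=4 -> matches Nimbus
  - task 7 (Review): project_id=4 -> matches Nimbus
  - task 8 (Optimize): project_id=NULL, no match -> kept with NULL
  - task 9 (Plan): project_id=1 -> matches Epsilon
All 9 rows appear; 2 have NULL project.

SQL:
SELECT a.name, b.name AS project
FROM tasks a
LEFT JOIN projects b ON a.project_id = b.id

Result:
name      | project
----------+--------
Document  | Nimbus 
Design    | Gamma  
Train     | Epsilon
Refactor  | Nimbus 
Setup     | NULL   
Implement | Nimbus 
Review    | Nimbus 
Optimize  | NULL   
Plan      | Epsilon


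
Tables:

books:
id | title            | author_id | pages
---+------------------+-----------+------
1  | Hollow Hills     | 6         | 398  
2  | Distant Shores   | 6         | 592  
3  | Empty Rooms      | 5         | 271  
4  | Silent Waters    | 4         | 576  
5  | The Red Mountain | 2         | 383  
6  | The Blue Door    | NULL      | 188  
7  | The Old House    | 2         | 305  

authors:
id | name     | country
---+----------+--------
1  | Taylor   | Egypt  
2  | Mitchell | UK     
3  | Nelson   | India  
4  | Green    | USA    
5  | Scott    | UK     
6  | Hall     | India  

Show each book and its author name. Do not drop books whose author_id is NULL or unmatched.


LEFT JOIN keeps every row from books (the left table); where author_id has no match in authors, the author columns become NULL. Walk through each book:
  - book 1 (Hollow Hills): author_id=6 -> matches Hall
  - book 2 (Distant Shores): author_id=6 -> matches Hall
  - book 3 (Empty Rooms): author_id=5 -> matches Scott
  - book 4 (Silent Waters): author_id=4 -> matches Green
  - book 5 (The Red Mountain): author_id=2 -> matches Mitchell
  - book 6 (The Blue Door): author_id=NULL, no match -> kept with NULL
  - book 7 (The Old House): author_id=2 -> matches Mitchell
All 7 rows appear; 1 has NULL author.

SQL:
SELECT a.title, b.name AS author
FROM books a
LEFT JOIN authors b ON a.author_id = b.id

Result:
title            | author  
-----------------+---------
Hollow Hills     | Hall    
Distant Shores   | Hall    
Empty Rooms      | Scott   
Silent Waters    | Green   
The Red Mountain | Mitchell
The Blue Door    | NULL    
The Old House    | Mitchell


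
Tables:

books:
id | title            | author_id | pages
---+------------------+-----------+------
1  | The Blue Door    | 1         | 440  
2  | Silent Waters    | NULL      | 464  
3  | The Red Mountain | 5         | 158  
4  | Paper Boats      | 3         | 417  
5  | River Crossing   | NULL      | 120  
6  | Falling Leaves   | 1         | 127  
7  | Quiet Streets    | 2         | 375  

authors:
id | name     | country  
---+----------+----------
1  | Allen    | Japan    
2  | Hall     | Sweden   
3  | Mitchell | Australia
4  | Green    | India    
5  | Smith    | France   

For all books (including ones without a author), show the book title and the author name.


LEFT JOIN keeps every row from books (the left table); where author_id has no match in authors, the author columns become NULL. Walk through each book:
  - book 1 (The Blue Door): author_id=1 -> matches Allen
  - book 2 (Silent Waters): author_id=NULL, no match -> kept with NULL
  - book 3 (The Red Mountain): author_id=5 -> matches Smith
  - book 4 (Paper Boats): author_id=3 -> matches Mitchell
  - book 5 (River Crossing): author_id=NULL, no match -> kept with NULL
  - book 6 (Falling Leaves): author_id=1 -> matches Allen
  - book 7 (Quiet Streets): author_id=2 -> matches Hall
All 7 rows appear; 2 have NULL author.

SQL:
SELECT a.title, b.name AS author
FROM books a
LEFT JOIN authors b ON a.author_id = b.id

Result:
title            | author  
-----------------+---------
The Blue Door    | Allen   
Silent Waters    | NULL    
The Red Mountain | Smith   
Paper Boats      | Mitchell
River Crossing   | NULL    
Falling Leaves   | Allen   
Quiet Streets    | Hall    


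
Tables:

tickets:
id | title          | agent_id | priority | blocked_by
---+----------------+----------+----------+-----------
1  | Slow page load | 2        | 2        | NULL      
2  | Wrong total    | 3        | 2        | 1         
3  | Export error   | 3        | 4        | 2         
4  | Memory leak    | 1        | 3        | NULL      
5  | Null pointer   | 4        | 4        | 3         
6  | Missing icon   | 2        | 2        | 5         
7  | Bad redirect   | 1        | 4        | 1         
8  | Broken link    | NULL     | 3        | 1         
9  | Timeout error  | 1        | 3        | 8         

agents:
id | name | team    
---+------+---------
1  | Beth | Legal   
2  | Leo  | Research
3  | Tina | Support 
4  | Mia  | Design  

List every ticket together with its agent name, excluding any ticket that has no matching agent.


INNER JOIN keeps only tickets rows whose agent_id matches an id in agents. Walk through each ticket:
  - ticket 1 (Slow page load): agent_id=2 -> matches Leo
  - ticket 2 (Wrong total): agent_id=3 -> matches Tina
  - ticket 3 (Export error): agent_id=3 -> matches Tina
  - ticket 4 (Memory leak): agent_id=1 -> matches Beth
  - ticket 5 (Null pointer): agent_id=4 -> matches Mia
  - ticket 6 (Missing icon): agent_id=2 -> matches Leo
  - ticket 7 (Bad redirect): agent_id=1 -> matches Beth
  - ticket 8 (Broken link): agent_id=NULL, no match -> dropped
  - ticket 9 (Timeout error): agent_id=1 -> matches Beth
So 1 of 9 rows is dropped.

SQL:
SELECT a.title, b.name AS agent
FROM tickets a
INNER JOIN agents b ON a.agent_id = b.id

Result:
title          | agent
---------------+------
Slow page load | Leo  
Wrong total    | Tina 
Export error   | Tina 
Memory leak    | Beth 
Null pointer   | Mia  
Missing icon   | Leo  
Bad redirect   | Beth 
Timeout error  | Beth 


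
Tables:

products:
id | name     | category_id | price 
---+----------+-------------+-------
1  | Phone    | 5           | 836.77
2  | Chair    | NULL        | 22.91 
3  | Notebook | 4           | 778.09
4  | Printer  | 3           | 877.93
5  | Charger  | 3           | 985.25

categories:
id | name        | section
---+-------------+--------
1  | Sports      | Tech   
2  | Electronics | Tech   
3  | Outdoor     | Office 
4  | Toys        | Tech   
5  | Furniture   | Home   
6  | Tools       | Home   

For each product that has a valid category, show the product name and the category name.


INNER JOIN keeps only products rows whose category_id matches an id in categories. Walk through each product:
  - product 1 (Phone): category_id=5 -> matches Furniture
  - product 2 (Chair): category_id=NULL, no match -> dropped
  - product 3 (Notebook): category_id=4 -> matches Toys
  - product 4 (Printer): category_id=3 -> matches Outdoor
  - product 5 (Charger): category_id=3 -> matches Outdoor
So 1 of 5 rows is dropped.

SQL:
SELECT a.name, b.name AS category
FROM products a
INNER JOIN categories b ON a.category_id = b.id

Result:
name     | category 
---------+----------
Phone    | Furniture
Notebook | Toys     
Printer  | Outdoor  
Charger  | Outdoor  


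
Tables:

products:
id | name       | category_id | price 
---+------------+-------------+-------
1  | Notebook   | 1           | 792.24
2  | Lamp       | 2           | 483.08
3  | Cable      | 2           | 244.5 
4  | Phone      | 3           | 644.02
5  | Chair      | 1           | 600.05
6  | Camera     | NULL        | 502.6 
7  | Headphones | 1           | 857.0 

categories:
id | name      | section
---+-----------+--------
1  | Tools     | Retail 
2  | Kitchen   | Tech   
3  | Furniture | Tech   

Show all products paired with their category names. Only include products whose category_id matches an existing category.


INNER JOIN keeps only products rows whose category_id matches an id in categories. Walk through each product:
  - product 1 (Notebook): category_id=1 -> matches Tools
  - product 2 (Lamp): category_id=2 -> matches Kitchen
  - product 3 (Cable): category_id=2 -> matches Kitchen
  - product 4 (Phone): category_id=3 -> matches Furniture
  - product 5 (Chair): category_id=1 -> matches Tools
  - product 6 (Camera): category_id=NULL, no match -> dropped
  - product 7 (Headphones): category_id=1 -> matches Tools
So 1 of 7 rows is dropped.

SQL:
SELECT a.name, b.name AS category
FROM products a
INNER JOIN categories b ON a.category_id = b.id

Result:
name       | category 
-----------+----------
Notebook   | Tools    
Lamp       | Kitchen  
Cable      | Kitchen  
Phone      | Furniture
Chair      | Tools    
Headphones | Tools    


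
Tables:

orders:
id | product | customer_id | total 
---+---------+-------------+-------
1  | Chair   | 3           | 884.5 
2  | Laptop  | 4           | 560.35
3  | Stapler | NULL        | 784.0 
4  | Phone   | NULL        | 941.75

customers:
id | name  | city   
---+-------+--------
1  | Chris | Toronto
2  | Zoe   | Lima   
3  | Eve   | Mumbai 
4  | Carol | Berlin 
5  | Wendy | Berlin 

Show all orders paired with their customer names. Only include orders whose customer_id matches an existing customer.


INNER JOIN keeps only orders rows whose customer_id matches an id in customers. Walk through each order:
  - order 1 (Chair): customer_id=3 -> matches Eve
  - order 2 (Laptop): customer_id=4 -> matches Carol
  - order 3 (Stapler): customer_id=NULL, no match -> dropped
  - order 4 (Phone): customer_id=NULL, no match -> dropped
So 2 of 4 rows are dropped.

SQL:
SELECT a.product, b.name AS customer
FROM orders a
INNER JOIN customers b ON a.customer_id = b.id

Result:
product | customer
--------+---------
Chair   | Eve     
Laptop  | Carol   


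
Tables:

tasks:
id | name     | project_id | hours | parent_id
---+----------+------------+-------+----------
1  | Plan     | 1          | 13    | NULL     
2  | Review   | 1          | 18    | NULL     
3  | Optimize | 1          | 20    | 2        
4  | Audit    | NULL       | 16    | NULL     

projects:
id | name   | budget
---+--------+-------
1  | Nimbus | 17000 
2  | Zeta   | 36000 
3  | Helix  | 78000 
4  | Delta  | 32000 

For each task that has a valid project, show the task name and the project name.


INNER JOIN keeps only tasks rows whose project_id matches an id in projects. Walk through each task:
  - task 1 (Plan): project_id=1 -> matches Nimbus
  - task 2 (Review): project_id=1 -> matches Nimbus
  - task 3 (Optimize): project_id=1 -> matches Nimbus
  - task 4 (Audit): project_id=NULL, no match -> dropped
So 1 of 4 rows is dropped.

SQL:
SELECT a.name, b.name AS project
FROM tasks a
INNER JOIN projects b ON a.project_id = b.id

Result:
name     | project
---------+--------
Plan     | Nimbus 
Review   | Nimbus 
Optimize | Nimbus 


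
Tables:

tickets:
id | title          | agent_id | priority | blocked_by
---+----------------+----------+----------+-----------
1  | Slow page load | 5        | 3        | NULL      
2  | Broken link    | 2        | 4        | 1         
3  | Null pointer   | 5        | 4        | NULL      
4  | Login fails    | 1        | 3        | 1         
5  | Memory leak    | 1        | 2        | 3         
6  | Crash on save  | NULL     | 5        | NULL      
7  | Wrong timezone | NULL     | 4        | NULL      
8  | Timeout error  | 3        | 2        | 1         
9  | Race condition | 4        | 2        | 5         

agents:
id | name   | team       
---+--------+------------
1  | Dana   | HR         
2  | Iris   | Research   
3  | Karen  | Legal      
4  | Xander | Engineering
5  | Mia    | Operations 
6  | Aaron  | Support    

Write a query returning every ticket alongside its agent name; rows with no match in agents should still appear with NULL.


LEFT JOIN keeps every row from tickets (the left table); where agent_id has no match in agents, the agent columns become NULL. Walk through each ticket:
  - ticket 1 (Slow page load): agent_id=5 -> matches Mia
  - ticket 2 (Broken link): agent_id=2 -> matches Iris
  - ticket 3 (Null pointer): agent_id=5 -> matches Mia
  - ticket 4 (Login fails): agent_id=1 -> matches Dana
  - ticket 5 (Memory leak): agent_id=1 -> matches Dana
  - ticket 6 (Crash on save): agent_id=NULL, no match -> kept with NULL
  - ticket 7 (Wrong timezone): agent_id=NULL, no match -> kept with NULL
  - ticket 8 (Timeout error): agent_id=3 -> matches Karen
  - ticket 9 (Race condition): agent_id=4 -> matches Xander
All 9 rows appear; 2 have NULL agent.

SQL:
SELECT a.title, b.name AS agent
FROM tickets a
LEFT JOIN agents b ON a.agent_id = b.id

Result:
title          | agent 
---------------+-------
Slow page load | Mia   
Broken link    | Iris  
Null pointer   | Mia   
Login fails    | Dana  
Memory leak    | Dana  
Crash on save  | NULL  
Wrong timezone | NULL  
Timeout error  | Karen 
Race condition | Xander


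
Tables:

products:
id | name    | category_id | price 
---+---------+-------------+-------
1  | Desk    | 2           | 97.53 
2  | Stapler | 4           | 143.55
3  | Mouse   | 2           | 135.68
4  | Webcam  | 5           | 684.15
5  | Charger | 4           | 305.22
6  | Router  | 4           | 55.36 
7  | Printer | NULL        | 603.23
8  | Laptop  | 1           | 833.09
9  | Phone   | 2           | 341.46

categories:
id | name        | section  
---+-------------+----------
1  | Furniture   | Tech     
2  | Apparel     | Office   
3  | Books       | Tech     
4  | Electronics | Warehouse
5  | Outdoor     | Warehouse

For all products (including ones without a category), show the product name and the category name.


LEFT JOIN keeps every row from products (the left table); where category_id has no match in categories, the category columns become NULL. Walk through each product:
  - product 1 (Desk): category_id=2 -> matches Apparel
  - product 2 (Stapler): category_id=4 -> matches Electronics
  - product 3 (Mouse): category_id=2 -> matches Apparel
  - product 4 (Webcam): category_id=5 -> matches Outdoor
  - product 5 (Charger): category_id=4 -> matches Electronics
  - product 6 (Router): category_id=4 -> matches Electronics
  - product 7 (Printer): category_id=NULL, no match -> kept with NULL
  - product 8 (Laptop): category_id=1 -> matches Furniture
  - product 9 (Phone): category_id=2 -> matches Apparel
All 9 rows appear; 1 has NULL category.

SQL:
SELECT a.name, b.name AS category
FROM products a
LEFT JOIN categories b ON a.category_id = b.id

Result:
name    | category   
--------+------------
Desk    | Apparel    
Stapler | Electronics
Mouse   | Apparel    
Webcam  | Outdoor    
Charger | Electronics
Router  | Electronics
Printer | NULL       
Laptop  | Furniture  
Phone   | Apparel    


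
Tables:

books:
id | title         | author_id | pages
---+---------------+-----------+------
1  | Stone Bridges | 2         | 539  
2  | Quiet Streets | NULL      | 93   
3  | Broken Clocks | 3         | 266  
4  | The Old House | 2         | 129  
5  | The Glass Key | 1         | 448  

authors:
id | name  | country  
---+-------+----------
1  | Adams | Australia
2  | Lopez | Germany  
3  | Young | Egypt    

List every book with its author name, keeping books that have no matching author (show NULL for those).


LEFT JOIN keeps every row from books (the left table); where author_id has no match in authors, the author columns become NULL. Walk through each book:
  - book 1 (Stone Bridges): author_id=2 -> matches Lopez
  - book 2 (Quiet Streets): author_id=NULL, no match -> kept with NULL
  - book 3 (Broken Clocks): author_id=3 -> matches Young
  - book 4 (The Old House): author_id=2 -> matches Lopez
  - book 5 (The Glass Key): author_id=1 -> matches Adams
All 5 rows appear; 1 has NULL author.

SQL:
SELECT a.title, b.name AS author
FROM books a
LEFT JOIN authors b ON a.author_id = b.id

Result:
title         | author
--------------+-------
Stone Bridges | Lopez 
Quiet Streets | NULL  
Broken Clocks | Young 
The Old House | Lopez 
The Glass Key | Adams 


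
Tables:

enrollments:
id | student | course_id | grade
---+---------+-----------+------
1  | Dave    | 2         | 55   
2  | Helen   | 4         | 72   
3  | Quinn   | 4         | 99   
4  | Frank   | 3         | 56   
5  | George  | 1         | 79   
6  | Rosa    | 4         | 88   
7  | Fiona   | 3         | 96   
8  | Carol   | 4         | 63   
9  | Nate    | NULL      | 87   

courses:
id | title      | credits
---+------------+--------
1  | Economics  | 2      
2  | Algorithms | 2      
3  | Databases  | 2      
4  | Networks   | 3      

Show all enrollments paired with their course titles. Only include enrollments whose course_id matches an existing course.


INNER JOIN keeps only enrollments rows whose course_id matches an id in courses. Walk through each enrollment:
  - enrollment 1 (Dave): course_id=2 -> matches Algorithms
  - enrollment 2 (Helen): course_id=4 -> matches Networks
  - enrollment 3 (Quinn): course_id=4 -> matches Networks
  - enrollment 4 (Frank): course_id=3 -> matches Databases
  - enrollment 5 (George): course_id=1 -> matches Economics
  - enrollment 6 (Rosa): course_id=4 -> matches Networks
  - enrollment 7 (Fiona): course_id=3 -> matches Databases
  - enrollment 8 (Carol): course_id=4 -> matches Networks
  - enrollment 9 (Nate): course_id=NULL, no match -> dropped
So 1 of 9 rows is dropped.

SQL:
SELECT a.student, b.title AS course
FROM enrollments a
INNER JOIN courses b ON a.course_id = b.id

Result:
student | course    
--------+-----------
Dave    | Algorithms
Helen   | Networks  
Quinn   | Networks  
Frank   | Databases 
George  | Economics 
Rosa    | Networks  
Fiona   | Databases 
Carol   | Networks  


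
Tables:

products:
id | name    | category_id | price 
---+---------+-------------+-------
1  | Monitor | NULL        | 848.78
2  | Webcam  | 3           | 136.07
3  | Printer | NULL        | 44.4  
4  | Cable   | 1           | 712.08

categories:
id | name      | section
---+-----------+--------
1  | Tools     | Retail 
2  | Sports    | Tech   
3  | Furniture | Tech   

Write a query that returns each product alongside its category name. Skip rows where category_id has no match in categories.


INNER JOIN keeps only products rows whose category_id matches an id in categories. Walk through each product:
  - product 1 (Monitor): category_id=NULL, no match -> dropped
  - product 2 (Webcam): category_id=3 -> matches Furniture
  - product 3 (Printer): category_id=NULL, no match -> dropped
  - product 4 (Cable): category_id=1 -> matches Tools
So 2 of 4 rows are dropped.

SQL:
SELECT a.name, b.name AS category
FROM products a
INNER JOIN categories b ON a.category_id = b.id

Result:
name   | category 
-------+----------
Webcam | Furniture
Cable  | Tools    


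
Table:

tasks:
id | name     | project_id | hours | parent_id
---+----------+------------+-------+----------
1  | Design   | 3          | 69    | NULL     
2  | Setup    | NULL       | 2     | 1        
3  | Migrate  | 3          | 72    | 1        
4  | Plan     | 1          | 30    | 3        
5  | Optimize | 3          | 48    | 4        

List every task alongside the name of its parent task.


This is a self-join: tasks is joined to a second copy of itself, matching each row's parent_id to another row's id. Use LEFT JOIN so rows with parent_id=NULL are kept.
  - task 1 (Design): parent_id=NULL -> NULL
  - task 2 (Setup): parent_id=1 -> Design
  - task 3 (Migrate): parent_id=1 -> Design
  - task 4 (Plan): parent_id=3 -> Migrate
  - task 5 (Optimize): parent_id=4 -> Plan

SQL:
SELECT a.name AS item, b.name AS parent
FROM tasks a
LEFT JOIN tasks b ON a.parent_id = b.id

Result:
item     | parent 
---------+--------
Design   | NULL   
Setup    | Design 
Migrate  | Design 
Plan     | Migrate
Optimize | Plan   


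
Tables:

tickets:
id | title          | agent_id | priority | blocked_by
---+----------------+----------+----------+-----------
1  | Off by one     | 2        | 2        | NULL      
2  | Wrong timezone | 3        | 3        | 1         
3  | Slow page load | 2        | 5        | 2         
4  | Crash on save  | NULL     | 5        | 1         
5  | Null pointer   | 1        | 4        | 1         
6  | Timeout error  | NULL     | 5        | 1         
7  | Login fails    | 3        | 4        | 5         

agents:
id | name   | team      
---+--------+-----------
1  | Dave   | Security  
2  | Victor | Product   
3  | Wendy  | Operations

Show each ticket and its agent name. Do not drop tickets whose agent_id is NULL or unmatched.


LEFT JOIN keeps every row from tickets (the left table); where agent_id has no match in agents, the agent columns become NULL. Walk through each ticket:
  - ticket 1 (Off by one): agent_id=2 -> matches Victor
  - ticket 2 (Wrong timezone): agent_id=3 -> matches Wendy
  - ticket 3 (Slow page load): agent_id=2 -> matches Victor
  - ticket 4 (Crash on save): agent_id=NULL, no match -> kept with NULL
  - ticket 5 (Null pointer): agent_id=1 -> matches Dave
  - ticket 6 (Timeout error): agent_id=NULL, no match -> kept with NULL
  - ticket 7 (Login fails): agent_id=3 -> matches Wendy
All 7 rows appear; 2 have NULL agent.

SQL:
SELECT a.title, b.name AS agent
FROM tickets a
LEFT JOIN agents b ON a.agent_id = b.id

Result:
title          | agent 
---------------+-------
Off by one     | Victor
Wrong timezone | Wendy 
Slow page load | Victor
Crash on save  | NULL  
Null pointer   | Dave  
Timeout error  | NULL  
Login fails    | Wendy 


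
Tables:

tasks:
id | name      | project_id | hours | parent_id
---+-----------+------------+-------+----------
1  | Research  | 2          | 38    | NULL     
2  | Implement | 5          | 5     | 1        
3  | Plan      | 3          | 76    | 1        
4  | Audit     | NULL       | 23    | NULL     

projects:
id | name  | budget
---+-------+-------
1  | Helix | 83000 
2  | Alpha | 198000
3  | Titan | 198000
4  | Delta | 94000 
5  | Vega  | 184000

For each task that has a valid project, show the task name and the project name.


INNER JOIN keeps only tasks rows whose project_id matches an id in projects. Walk through each task:
  - task 1 (Research): project_id=2 -> matches Alpha
  - task 2 (Implement): project_id=5 -> matches Vega
  - task 3 (Plan): project_id=3 -> matches Titan
  - task 4 (Audit): project_id=NULL, no match -> dropped
So 1 of 4 rows is dropped.

SQL:
SELECT a.name, b.name AS project
FROM tasks a
INNER JOIN projects b ON a.project_id = b.id

Result:
name      | project
----------+--------
Research  | Alpha  
Implement | Vega   
Plan      | Titan  


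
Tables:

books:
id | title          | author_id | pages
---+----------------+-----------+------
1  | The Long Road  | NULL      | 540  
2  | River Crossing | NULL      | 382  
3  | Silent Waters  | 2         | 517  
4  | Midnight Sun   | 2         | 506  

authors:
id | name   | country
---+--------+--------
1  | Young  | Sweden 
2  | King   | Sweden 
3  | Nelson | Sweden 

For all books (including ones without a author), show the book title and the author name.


LEFT JOIN keeps every row from books (the left table); where author_id has no match in authors, the author columns become NULL. Walk through each book:
  - book 1 (The Long Road): author_id=NULL, no match -> kept with NULL
  - book 2 (River Crossing): author_id=NULL, no match -> kept with NULL
  - book 3 (Silent Waters): author_id=2 -> matches King
  - book 4 (Midnight Sun): author_id=2 -> matches King
All 4 rows appear; 2 have NULL author.

SQL:
SELECT a.title, b.name AS author
FROM books a
LEFT JOIN authors b ON a.author_id = b.id

Result:
title          | author
---------------+-------
The Long Road  | NULL  
River Crossing | NULL  
Silent Waters  | King  
Midnight Sun   | King  


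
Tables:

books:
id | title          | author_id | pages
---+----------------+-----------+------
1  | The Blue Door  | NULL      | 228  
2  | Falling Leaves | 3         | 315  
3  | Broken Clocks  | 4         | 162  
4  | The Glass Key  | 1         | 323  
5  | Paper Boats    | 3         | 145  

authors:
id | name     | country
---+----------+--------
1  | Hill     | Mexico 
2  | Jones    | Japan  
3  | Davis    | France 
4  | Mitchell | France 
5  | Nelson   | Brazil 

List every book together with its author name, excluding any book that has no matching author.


INNER JOIN keeps only books rows whose author_id matches an id in authors. Walk through each book:
  - book 1 (The Blue Door): author_id=NULL, no match -> dropped
  - book 2 (Falling Leaves): author_id=3 -> matches Davis
  - book 3 (Broken Clocks): author_id=4 -> matches Mitchell
  - book 4 (The Glass Key): author_id=1 -> matches Hill
  - book 5 (Paper Boats): author_id=3 -> matches Davis
So 1 of 5 rows is dropped.

SQL:
SELECT a.title, b.name AS author
FROM books a
INNER JOIN authors b ON a.author_id = b.id

Result:
title          | author  
---------------+---------
Falling Leaves | Davis   
Broken Clocks  | Mitchell
The Glass Key  | Hill    
Paper Boats    | Davis   


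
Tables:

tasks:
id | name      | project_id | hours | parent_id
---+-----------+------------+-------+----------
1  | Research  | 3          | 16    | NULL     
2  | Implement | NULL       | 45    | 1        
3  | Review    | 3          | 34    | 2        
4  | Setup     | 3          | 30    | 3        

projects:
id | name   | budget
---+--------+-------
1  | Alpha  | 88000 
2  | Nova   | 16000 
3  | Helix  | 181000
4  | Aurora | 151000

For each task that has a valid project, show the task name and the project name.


INNER JOIN keeps only tasks rows whose project_id matches an id in projects. Walk through each task:
  - task 1 (Research): project_id=3 -> matches Helix
  - task 2 (Implement): project_id=NULL, no match -> dropped
  - task 3 (Review): project_id=3 -> matches Helix
  - task 4 (Setup): project_id=3 -> matches Helix
So 1 of 4 rows is dropped.

SQL:
SELECT a.name, b.name AS project
FROM tasks a
INNER JOIN projects b ON a.project_id = b.id

Result:
name     | project
---------+--------
Research | Helix  
Review   | Helix  
Setup    | Helix  


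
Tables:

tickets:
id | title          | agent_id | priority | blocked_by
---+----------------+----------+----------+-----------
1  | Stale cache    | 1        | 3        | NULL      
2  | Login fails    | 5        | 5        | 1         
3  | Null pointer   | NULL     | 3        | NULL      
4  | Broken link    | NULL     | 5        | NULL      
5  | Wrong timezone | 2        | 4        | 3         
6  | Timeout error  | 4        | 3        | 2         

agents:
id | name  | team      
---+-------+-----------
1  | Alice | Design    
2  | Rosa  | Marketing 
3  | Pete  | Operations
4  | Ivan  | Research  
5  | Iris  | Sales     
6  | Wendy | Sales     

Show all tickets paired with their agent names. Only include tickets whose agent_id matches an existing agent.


INNER JOIN keeps only tickets rows whose agent_id matches an id in agents. Walk through each ticket:
  - ticket 1 (Stale cache): agent_id=1 -> matches Alice
  - ticket 2 (Login fails): agent_id=5 -> matches Iris
  - ticket 3 (Null pointer): agent_id=NULL, no match -> dropped
  - ticket 4 (Broken link): agent_id=NULL, no match -> dropped
  - ticket 5 (Wrong timezone): agent_id=2 -> matches Rosa
  - ticket 6 (Timeout error): agent_id=4 -> matches Ivan
So 2 of 6 rows are dropped.

SQL:
SELECT a.title, b.name AS agent
FROM tickets a
INNER JOIN agents b ON a.agent_id = b.id

Result:
title          | agent
---------------+------
Stale cache    | Alice
Login fails    | Iris 
Wrong timezone | Rosa 
Timeout error  | Ivan 


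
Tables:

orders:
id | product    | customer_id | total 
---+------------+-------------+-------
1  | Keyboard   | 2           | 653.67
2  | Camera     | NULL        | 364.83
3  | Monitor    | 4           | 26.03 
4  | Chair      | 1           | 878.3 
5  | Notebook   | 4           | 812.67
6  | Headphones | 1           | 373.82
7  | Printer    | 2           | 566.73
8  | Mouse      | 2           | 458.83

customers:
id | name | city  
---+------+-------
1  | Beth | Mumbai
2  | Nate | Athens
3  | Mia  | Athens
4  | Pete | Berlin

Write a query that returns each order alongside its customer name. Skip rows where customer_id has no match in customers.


INNER JOIN keeps only orders rows whose customer_id matches an id in customers. Walk through each order:
  - order 1 (Keyboard): customer_id=2 -> matches Nate
  - order 2 (Camera): customer_id=NULL, no match -> dropped
  - order 3 (Monitor): customer_id=4 -> matches Pete
  - order 4 (Chair): customer_id=1 -> matches Beth
  - order 5 (Notebook): customer_id=4 -> matches Pete
  - order 6 (Headphones): customer_id=1 -> matches Beth
  - order 7 (Printer): customer_id=2 -> matches Nate
  - order 8 (Mouse): customer_id=2 -> matches Nate
So 1 of 8 rows is dropped.

SQL:
SELECT a.product, b.name AS customer
FROM orders a
INNER JOIN customers b ON a.customer_id = b.id

Result:
product    | customer
-----------+---------
Keyboard   | Nate    
Monitor    | Pete    
Chair      | Beth    
Notebook   | Pete    
Headphones | Beth    
Printer    | Nate    
Mouse      | Nate    


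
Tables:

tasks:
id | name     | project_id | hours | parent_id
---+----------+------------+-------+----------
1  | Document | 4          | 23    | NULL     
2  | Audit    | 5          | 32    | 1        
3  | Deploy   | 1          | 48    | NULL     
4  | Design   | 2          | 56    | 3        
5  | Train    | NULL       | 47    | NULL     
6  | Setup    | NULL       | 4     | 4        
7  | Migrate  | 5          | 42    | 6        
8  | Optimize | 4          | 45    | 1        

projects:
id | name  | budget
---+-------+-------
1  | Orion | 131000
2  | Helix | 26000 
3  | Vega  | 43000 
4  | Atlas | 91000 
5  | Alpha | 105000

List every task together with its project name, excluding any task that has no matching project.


INNER JOIN keeps only tasks rows whose project_id matches an id in projects. Walk through each task:
  - task 1 (Document): project_id=4 -> matches Atlas
  - task 2 (Audit): project_id=5 -> matches Alpha
  - task 3 (Deploy): project_id=1 -> matches Orion
  - task 4 (Design): project_id=2 -> matches Helix
  - task 5 (Train): project_id=NULL, no match -> dropped
  - task 6 (Setup): project_id=NULL, no match -> dropped
  - task 7 (Migrate): project_id=5 -> matches Alpha
  - task 8 (Optimize): project_id=4 -> matches Atlas
So 2 of 8 rows are dropped.

SQL:
SELECT a.name, b.name AS project
FROM tasks a
INNER JOIN projects b ON a.project_id = b.id

Result:
name     | project
---------+--------
Document | Atlas  
Audit    | Alpha  
Deploy   | Orion  
Design   | Helix  
Migrate  | Alpha  
Optimize | Atlas  


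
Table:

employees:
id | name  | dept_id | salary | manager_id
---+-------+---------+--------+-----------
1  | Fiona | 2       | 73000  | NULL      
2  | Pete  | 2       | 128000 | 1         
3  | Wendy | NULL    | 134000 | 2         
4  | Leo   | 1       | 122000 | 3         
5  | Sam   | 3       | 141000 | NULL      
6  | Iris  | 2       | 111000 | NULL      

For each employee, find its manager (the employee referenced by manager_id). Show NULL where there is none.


This is a self-join: employees is joined to a second copy of itself, matching each row's manager_id to another row's id. Use LEFT JOIN so rows with manager_id=NULL are kept.
  - employee 1 (Fiona): manager_id=NULL -> NULL
  - employee 2 (Pete): manager_id=1 -> Fiona
  - employee 3 (Wendy): manager_id=2 -> Pete
  - employee 4 (Leo): manager_id=3 -> Wendy
  - employee 5 (Sam): manager_id=NULL -> NULL
  - employee 6 (Iris): manager_id=NULL -> NULL

SQL:
SELECT a.name AS item, b.name AS manager
FROM employees a
LEFT JOIN employees b ON a.manager_id = b.id

Result:
item  | manager
------+--------
Fiona | NULL   
Pete  | Fiona  
Wendy | Pete   
Leo   | Wendy  
Sam   | NULL   
Iris  | NULL   


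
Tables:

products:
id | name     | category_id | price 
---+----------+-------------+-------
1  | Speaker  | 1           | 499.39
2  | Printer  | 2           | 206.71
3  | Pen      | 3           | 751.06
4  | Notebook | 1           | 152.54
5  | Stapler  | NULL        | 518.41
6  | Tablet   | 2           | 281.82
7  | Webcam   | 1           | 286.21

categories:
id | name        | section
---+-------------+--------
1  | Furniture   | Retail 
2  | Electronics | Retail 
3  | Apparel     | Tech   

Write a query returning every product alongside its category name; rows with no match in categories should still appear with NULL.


LEFT JOIN keeps every row from products (the left table); where category_id has no match in categories, the category columns become NULL. Walk through each product:
  - product 1 (Speaker): category_id=1 -> matches Furniture
  - product 2 (Printer): category_id=2 -> matches Electronics
  - product 3 (Pen): category_id=3 -> matches Apparel
  - product 4 (Notebook): category_id=1 -> matches Furniture
  - product 5 (Stapler): category_id=NULL, no match -> kept with NULL
  - product 6 (Tablet): category_id=2 -> matches Electronics
  - product 7 (Webcam): category_id=1 -> matches Furniture
All 7 rows appear; 1 has NULL category.

SQL:
SELECT a.name, b.name AS category
FROM products a
LEFT JOIN categories b ON a.category_id = b.id

Result:
name     | category   
---------+------------
Speaker  | Furniture  
Printer  | Electronics
Pen      | Apparel    
Notebook | Furniture  
Stapler  | NULL       
Tablet   | Electronics
Webcam   | Furniture  
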